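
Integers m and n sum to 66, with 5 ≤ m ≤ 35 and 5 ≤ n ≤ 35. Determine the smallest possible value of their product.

1085

For a fixed sum, mn is smallest when m and n are as far apart as possible.
The extreme feasible split is m = 31, n = 35, giving mn = 1085.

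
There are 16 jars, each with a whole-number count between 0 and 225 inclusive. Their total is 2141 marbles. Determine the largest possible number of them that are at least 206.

If k of the values are ≥ 206, the total is ≥ 206k + 0(16 − k).
Setting 206k + 0(16 − k) ≤ 2141 gives 206k ≤ 2141, so k ≤ 10.
k = 10 is achieved by 10 values at 206 and 6 at 0, total 2060; add 81 to one value (staying below 206) to reach 2141.

10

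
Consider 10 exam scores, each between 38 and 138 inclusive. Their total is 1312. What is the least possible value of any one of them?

To make one score as small as possible, make the other 9 as large as possible.
The other 9 contribute at most 9 × 138 = 1242, leaving at least 1312 − 1242 = 70.
Since 70 ≥ 38, this is achievable: one at 70 and 9 at 138.

70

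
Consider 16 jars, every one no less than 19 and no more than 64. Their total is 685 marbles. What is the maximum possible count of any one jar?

64

Maximizing one value means minimizing the remaining 15.
The other 15 contribute at least 15 × 19 = 285, leaving at most 685 − 285 = 400.
But each jar is capped at 64, so the maximum is 64.
Achievable: one at 64 and the other 15 totalling 621, which fits since 15 × 19 ≤ 621 ≤ 15 × 64.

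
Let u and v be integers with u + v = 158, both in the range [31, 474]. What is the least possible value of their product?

Since u + v is fixed, pushing one of them to its bound minimizes the product.
At the endpoint u = 31, v = 158 − 31 = 127, so uv = 31 × 127 = 3937.

3937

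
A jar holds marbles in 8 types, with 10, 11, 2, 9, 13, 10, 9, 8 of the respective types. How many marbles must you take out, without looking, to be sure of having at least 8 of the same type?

52

In the worst case you take as many as possible of each type without reaching 8: 7 + 7 + 2 + 7 + 7 + 7 + 7 + 7 = 51.
The next one must give 8 of some type, so 51 + 1 = 52.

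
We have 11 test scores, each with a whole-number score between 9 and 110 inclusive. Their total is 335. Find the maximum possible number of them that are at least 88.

With k values at 88 or above and the rest at least 9, the sum is at least 99 + 79k.
Since the sum is 335, we need 79k ≤ 236, i.e. k ≤ 2.
k = 2 is achieved by 2 values at 88 and 9 at 9, total 257; add 78 to one value (staying below 88) to reach 335.

2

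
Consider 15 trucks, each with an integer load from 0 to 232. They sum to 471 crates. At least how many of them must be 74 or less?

If only k of them are at most 74, the other 15 − k are at least 75, so the total is at least (15 − k)·75 + k·0.
This is ≤ 471, so (15 − k)·75 + 0k ≤ 471, which gives k ≥ 9.
Exactly 9 works: 9 values at 0 and 6 at 75 total 450; raise one of the low values by 21 (still ≤ 74) to hit 471.

9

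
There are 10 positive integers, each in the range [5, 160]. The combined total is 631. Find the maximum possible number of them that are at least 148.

With k values at 148 or above and the rest at least 5, the sum is at least 50 + 143k.
Since the sum is 631, we need 143k ≤ 581, i.e. k ≤ 4.
k = 4 is achieved by 4 values at 148 and 6 at 5, total 622; add 9 to one value (staying below 148) to reach 631.

4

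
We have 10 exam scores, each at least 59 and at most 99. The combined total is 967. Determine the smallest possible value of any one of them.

Minimizing one value means maximizing the remaining 9.
The other 9 contribute at most 9 × 99 = 891, leaving at least 967 − 891 = 76.
Since 76 ≥ 59, this is achievable: one at 76 and 9 at 99.

76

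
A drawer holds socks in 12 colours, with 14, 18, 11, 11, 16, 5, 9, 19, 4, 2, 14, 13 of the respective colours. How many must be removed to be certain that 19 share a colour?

136

In the worst case you take as many as possible of each colour without reaching 19: 14 + 18 + 11 + 11 + 16 + 5 + 9 + 18 + 4 + 2 + 14 + 13 = 135.
The next one must give 19 of some colour, so 135 + 1 = 136.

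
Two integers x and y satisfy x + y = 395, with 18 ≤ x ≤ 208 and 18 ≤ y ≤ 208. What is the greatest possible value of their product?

39006

xy = x(395 − x) is maximized when x is as near 395/2 as the bounds allow.
Taking x = 197 and y = 198 (both in [18, 208]) gives xy = 39006.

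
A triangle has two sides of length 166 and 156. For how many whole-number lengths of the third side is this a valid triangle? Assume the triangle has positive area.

311

The triangle inequality gives |166 − 156| < c < 166 + 156, i.e. 10 < c < 322.
So c can be any integer from 11 to 321: 311 values.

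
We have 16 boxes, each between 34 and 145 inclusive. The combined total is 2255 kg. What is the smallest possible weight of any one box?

80

To make one box as small as possible, make the other 15 as large as possible.
The other 15 contribute at most 15 × 145 = 2175, leaving at least 2255 − 2175 = 80.
Since 80 ≥ 34, this is achievable: one at 80 and 15 at 145.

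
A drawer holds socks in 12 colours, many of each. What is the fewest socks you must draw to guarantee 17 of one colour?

193

You could draw 16 of every colour without reaching 17 of any — 192 in all.
One more forces 17 of some colour, so 192 + 1 = 193.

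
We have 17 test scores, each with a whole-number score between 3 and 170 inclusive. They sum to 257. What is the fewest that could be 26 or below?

9

Each value above 26 is at least 27, contributing at least 27 − 3 = 24 above the floor 3.
The sum exceeds the floor total 51 by 206, so at most ⌊206/24⌋ = 8 exceed 26, and at least 9 are ≤ 26.
Exactly 9 works: 9 values at 3 and 8 at 27 total 243; raise one of the low values by 14 (still ≤ 26) to hit 257.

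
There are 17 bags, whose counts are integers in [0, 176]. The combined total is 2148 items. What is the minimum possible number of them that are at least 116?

4

If only k of them are at least 116, the other 17 − k are at most 115, so the total is at most k·176 + (17 − k)·115.
This must reach 2148, so k·176 + (17 − k)·115 ≥ 2148, giving k ≥ 4.
Exactly 4 works: 4 values at 176 and 13 at 115 total 2199; lower one of the high values by 51 (still ≥ 116) to hit 2148.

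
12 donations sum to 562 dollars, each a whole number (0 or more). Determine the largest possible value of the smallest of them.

The average is 562/12 < 47, so some value is ≤ 46.
Taking 2 copies of 46 and 10 copies of 47 gives exactly 562, so 46 is attained.

46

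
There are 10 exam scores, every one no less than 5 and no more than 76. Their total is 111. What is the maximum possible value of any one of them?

Maximizing one value means minimizing the remaining 9.
The other 9 contribute at least 9 × 5 = 45, leaving at most 111 − 45 = 66.
Since 66 ≤ 76, this is achievable: one at 66 and 9 at 5.

66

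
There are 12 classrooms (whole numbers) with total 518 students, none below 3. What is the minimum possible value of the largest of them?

The 12 values sum to 518, so their maximum is at least ⌈518/12⌉ = 44.
Equality holds with 2 values of 44 and 10 values of 43.

44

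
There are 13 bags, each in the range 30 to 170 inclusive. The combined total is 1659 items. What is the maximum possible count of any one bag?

To make one bag as large as possible, make the other 12 as small as possible.
The other 12 contribute at least 12 × 30 = 360, leaving at most 1659 − 360 = 1299.
But each bag is capped at 170, so the maximum is 170.
Achievable: one at 170 and the other 12 totalling 1489, which fits since 12 × 30 ≤ 1489 ≤ 12 × 170.

170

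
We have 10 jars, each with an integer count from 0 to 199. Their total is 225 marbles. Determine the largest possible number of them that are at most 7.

9

Each value at 7 or below falls at least 199 − 7 = 192 short of the ceiling 199.
The ceiling total is 10 × 199 = 1990, and we need 225, so at most ⌊(1990 − 225)/192⌋ = 9 can be that low.
k = 9 is achieved by 9 values at 7 and 1 at 199, total 262; lower one of the 199's by 37 (still > 7) to reach 225.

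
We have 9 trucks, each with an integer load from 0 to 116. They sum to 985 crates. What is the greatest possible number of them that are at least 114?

With k values at 114 or above and the rest at least 0, the sum is at least 0 + 114k.
Since the sum is 985, we need 114k ≤ 985, i.e. k ≤ 8.
k = 8 is achieved by 8 values at 114 and 1 at 0, total 912; add 73 to one value (staying below 114) to reach 985.

8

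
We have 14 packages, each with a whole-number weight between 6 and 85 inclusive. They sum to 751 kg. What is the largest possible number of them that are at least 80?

Suppose k of them are at least 80. Those contribute at least 80 each and the other 14 − k at least 6 each.
So the total is at least 80k + 6(14 − k) = 84 + 74k. This must be ≤ 751, giving k ≤ 9.
k = 9 is achieved by 9 values at 80 and 5 at 6, total 750; add 1 to one value (staying below 80) to reach 751.

9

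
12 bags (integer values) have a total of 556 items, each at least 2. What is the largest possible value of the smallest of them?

The average is 556/12 < 47, so some value is ≤ 46.
Equality holds with 8 values of 46 and 4 values of 47.

46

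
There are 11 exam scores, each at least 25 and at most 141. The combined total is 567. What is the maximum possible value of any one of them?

141

To make one score as large as possible, make the other 10 as small as possible.
The other 10 contribute at least 10 × 25 = 250, leaving at most 567 − 250 = 317.
But each score is capped at 141, so the maximum is 141.
Achievable: one at 141 and the other 10 totalling 426, which fits since 10 × 25 ≤ 426 ≤ 10 × 141.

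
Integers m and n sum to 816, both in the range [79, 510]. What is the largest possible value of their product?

mn = m(816 − m) is maximized when m is as near 816/2 as the bounds allow.
Taking m = 408 and n = 408 (both in [79, 510]) gives mn = 166464.

166464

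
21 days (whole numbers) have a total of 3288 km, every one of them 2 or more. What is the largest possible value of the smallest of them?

156

The 21 values sum to 3288, so their minimum is at most ⌊3288/21⌋ = 156.
Taking 9 copies of 156 and 12 copies of 157 gives exactly 3288, so 156 is attained.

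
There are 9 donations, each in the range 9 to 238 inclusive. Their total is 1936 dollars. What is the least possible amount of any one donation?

32

Minimizing one value means maximizing the remaining 8.
The other 8 contribute at most 8 × 238 = 1904, leaving at least 1936 − 1904 = 32.
Since 32 ≥ 9, this is achievable: one at 32 and 8 at 238.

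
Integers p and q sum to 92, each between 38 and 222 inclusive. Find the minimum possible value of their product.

2052

Since p + q is fixed, pushing one of them to its bound minimizes the product.
At the endpoint p = 38, q = 92 − 38 = 54, so pq = 38 × 54 = 2052.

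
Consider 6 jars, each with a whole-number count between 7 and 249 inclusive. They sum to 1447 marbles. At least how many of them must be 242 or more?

If only k of them are at least 242, the other 6 − k are at most 241, so the total is at most k·249 + (6 − k)·241.
This must reach 1447, so k·249 + (6 − k)·241 ≥ 1447, giving k ≥ 1.
Exactly 1 works: 1 value at 249 and 5 at 241 total 1454; lower one of the high values by 7 (still ≥ 242) to hit 1447.

1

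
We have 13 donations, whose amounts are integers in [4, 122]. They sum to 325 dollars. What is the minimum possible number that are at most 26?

Let j be the number exceeding 26. Then the total is ≥ 27·j + 4·(13 − j) = 52 + 23j.
So 23j ≤ 273 and j ≤ 11; hence at least 13 − 11 = 2 are ≤ 26.
Exactly 2 works: 2 values at 4 and 11 at 27 total 305; raise one of the low values by 20 (still ≤ 26) to hit 325.

2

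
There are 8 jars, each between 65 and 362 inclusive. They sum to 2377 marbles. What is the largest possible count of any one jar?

Maximizing one value means minimizing the remaining 7.
The other 7 contribute at least 7 × 65 = 455, leaving at most 2377 − 455 = 1922.
But each jar is capped at 362, so the maximum is 362.
Achievable: one at 362 and the other 7 totalling 2015, which fits since 7 × 65 ≤ 2015 ≤ 7 × 362.

362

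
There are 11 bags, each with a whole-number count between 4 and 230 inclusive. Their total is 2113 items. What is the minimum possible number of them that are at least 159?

If only k of them are at least 159, the other 11 − k are at most 158, so the total is at most k·230 + (11 − k)·158.
This must reach 2113, so k·230 + (11 − k)·158 ≥ 2113, giving k ≥ 6.
Exactly 6 works: 6 values at 230 and 5 at 158 total 2170; lower one of the high values by 57 (still ≥ 159) to hit 2113.

6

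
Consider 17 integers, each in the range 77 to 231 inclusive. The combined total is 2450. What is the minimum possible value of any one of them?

77

Minimizing one value means maximizing the remaining 16.
The other 16 can take up 16 × 231 = 3696 ≥ 2450 − 77, so one integer can sit at its floor of 77.
Achievable: one at 77 and the other 16 totalling 2373, which fits since 16 × 77 ≤ 2373 ≤ 16 × 231.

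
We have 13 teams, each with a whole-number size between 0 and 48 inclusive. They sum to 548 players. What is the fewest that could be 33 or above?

9

Suppose at most 13 − j of them reach 33; then j values are ≤ 32 and the rest ≤ 48.
The total is then ≤ 32·j + 48·(13 − j) = 624 − 16j. For this to be ≥ 548 we need j ≤ 4, so at least 13 − 4 = 9 must reach 33.
Exactly 9 works: 9 values at 48 and 4 at 32 total 560; lower one of the high values by 12 (still ≥ 33) to hit 548.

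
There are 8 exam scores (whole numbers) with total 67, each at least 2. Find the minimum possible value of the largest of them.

Some value must be at least ⌈67/8⌉ = 9, since 8 × 8 = 64 < 67.
Equality holds with 3 values of 9 and 5 values of 8.

9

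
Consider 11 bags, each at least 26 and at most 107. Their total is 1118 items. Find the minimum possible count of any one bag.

48

Minimizing one value means maximizing the remaining 10.
The other 10 contribute at most 10 × 107 = 1070, leaving at least 1118 − 1070 = 48.
Since 48 ≥ 26, this is achievable: one at 48 and 10 at 107.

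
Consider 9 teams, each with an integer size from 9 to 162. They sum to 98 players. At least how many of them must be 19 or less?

Let j be the number exceeding 19. Then the total is ≥ 20·j + 9·(9 − j) = 81 + 11j.
So 11j ≤ 17 and j ≤ 1; hence at least 9 − 1 = 8 are ≤ 19.
Exactly 8 works: 8 values at 9 and 1 at 20 total 92; raise one of the low values by 6 (still ≤ 19) to hit 98.

8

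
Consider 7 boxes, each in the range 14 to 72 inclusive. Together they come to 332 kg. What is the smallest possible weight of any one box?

Minimizing one value means maximizing the remaining 6.
The other 6 can take up 6 × 72 = 432 ≥ 332 − 14, so one box can sit at its floor of 14.
Achievable: one at 14 and the other 6 totalling 318, which fits since 6 × 14 ≤ 318 ≤ 6 × 72.

14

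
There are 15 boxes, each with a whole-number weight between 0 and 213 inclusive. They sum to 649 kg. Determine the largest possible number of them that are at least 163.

3

Suppose k of them are at least 163. Those contribute at least 163 each and the other 15 − k at least 0 each.
So the total is at least 163k + 0(15 − k) = 0 + 163k. This must be ≤ 649, giving k ≤ 3.
k = 3 is achieved by 3 values at 163 and 12 at 0, total 489; add 160 to one value (staying below 163) to reach 649.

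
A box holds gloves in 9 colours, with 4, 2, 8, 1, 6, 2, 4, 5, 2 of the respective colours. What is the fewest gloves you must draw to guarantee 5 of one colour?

28

In the worst case you take as many as possible of each colour without reaching 5: 4 + 2 + 4 + 1 + 4 + 2 + 4 + 4 + 2 = 27.
The next one must give 5 of some colour, so 27 + 1 = 28.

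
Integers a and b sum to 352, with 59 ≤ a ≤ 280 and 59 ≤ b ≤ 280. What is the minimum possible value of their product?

ab = a(352 − a) is concave in a, so over [72, 280] it is minimized at an endpoint.
The extreme feasible split is a = 72, b = 280, giving ab = 20160.

20160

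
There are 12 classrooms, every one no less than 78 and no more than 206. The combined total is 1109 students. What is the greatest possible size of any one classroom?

206

Maximizing one value means minimizing the remaining 11.
The other 11 contribute at least 11 × 78 = 858, leaving at most 1109 − 858 = 251.
But each classroom is capped at 206, so the maximum is 206.
Achievable: one at 206 and the other 11 totalling 903, which fits since 11 × 78 ≤ 903 ≤ 11 × 206.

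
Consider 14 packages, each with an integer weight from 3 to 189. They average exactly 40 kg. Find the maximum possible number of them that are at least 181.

The total is 14 × 40 = 560.
With k values at 181 or above and the rest at least 3, the sum is at least 42 + 178k.
Since the sum is 560, we need 178k ≤ 518, i.e. k ≤ 2.
k = 2 is achieved by 2 values at 181 and 12 at 3, total 398; add 162 to one value (staying below 181) to reach 560.

2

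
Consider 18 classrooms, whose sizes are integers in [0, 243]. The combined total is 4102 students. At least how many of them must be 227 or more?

Each value short of 227 is at most 226, costing at least 243 − 226 = 17 against the maximum total of 4374.
We can afford to lose at most 4374 − 4102 = 272, so at most ⌊272/17⌋ = 16 fall short, and at least 2 are ≥ 227.
Exactly 2 works: 2 values at 243 and 16 at 226 total 4102.

2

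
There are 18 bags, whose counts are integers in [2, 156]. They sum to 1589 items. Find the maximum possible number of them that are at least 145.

10

If k of the values are ≥ 145, the total is ≥ 145k + 2(18 − k).
Setting 145k + 2(18 − k) ≤ 1589 gives 143k ≤ 1553, so k ≤ 10.
k = 10 is achieved by 10 values at 145 and 8 at 2, total 1466; add 123 to one value (staying below 145) to reach 1589.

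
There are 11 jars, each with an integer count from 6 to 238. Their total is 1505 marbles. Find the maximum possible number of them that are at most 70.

Suppose k of them are at most 70. Those contribute at most 70 each and the rest at most 238 each.
So the total is at most 70k + 238(11 − k) = 2618 − 168k. This must still be ≥ 1505, so k ≤ 6.
k = 6 is achieved by 6 values at 70 and 5 at 238, total 1610; lower one of the 238's by 105 (still > 70) to reach 1505.

6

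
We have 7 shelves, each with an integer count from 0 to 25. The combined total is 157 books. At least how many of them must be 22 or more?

If only k of them are at least 22, the other 7 − k are at most 21, so the total is at most k·25 + (7 − k)·21.
This must reach 157, so k·25 + (7 − k)·21 ≥ 157, giving k ≥ 3.
Exactly 3 works: 3 values at 25 and 4 at 21 total 159; lower one of the high values by 2 (still ≥ 22) to hit 157.

3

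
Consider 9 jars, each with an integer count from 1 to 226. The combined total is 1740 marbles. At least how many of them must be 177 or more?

4

If only k of them are at least 177, the other 9 − k are at most 176, so the total is at most k·226 + (9 − k)·176.
This must reach 1740, so k·226 + (9 − k)·176 ≥ 1740, giving k ≥ 4.
Exactly 4 works: 4 values at 226 and 5 at 176 total 1784; lower one of the high values by 44 (still ≥ 177) to hit 1740.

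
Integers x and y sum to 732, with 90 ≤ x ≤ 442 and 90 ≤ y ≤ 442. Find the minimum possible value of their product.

128180

xy = x(732 − x) is concave in x, so over [290, 442] it is minimized at an endpoint.
The extreme feasible split is x = 290, y = 442, giving xy = 128180.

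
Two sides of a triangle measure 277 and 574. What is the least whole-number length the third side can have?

298

The third side must exceed |277 − 574| = 297.
The smallest integer above 297 is 298.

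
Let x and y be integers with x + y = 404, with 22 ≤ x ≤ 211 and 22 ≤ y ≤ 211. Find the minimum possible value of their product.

Since x + y is fixed, pushing one of them to its bound minimizes the product.
At the endpoint x = 193, y = 404 − 193 = 211, so xy = 193 × 211 = 40723.

40723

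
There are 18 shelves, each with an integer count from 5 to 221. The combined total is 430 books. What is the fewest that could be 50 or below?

11

Each value above 50 is at least 51, contributing at least 51 − 5 = 46 above the floor 5.
The sum exceeds the floor total 90 by 340, so at most ⌊340/46⌋ = 7 exceed 50, and at least 11 are ≤ 50.
Exactly 11 works: 11 values at 5 and 7 at 51 total 412; raise one of the low values by 18 (still ≤ 50) to hit 430.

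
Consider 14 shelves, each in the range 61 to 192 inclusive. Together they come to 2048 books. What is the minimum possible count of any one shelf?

To make one shelf as small as possible, make the other 13 as large as possible.
The other 13 can take up 13 × 192 = 2496 ≥ 2048 − 61, so one shelf can sit at its floor of 61.
Achievable: one at 61 and the other 13 totalling 1987, which fits since 13 × 61 ≤ 1987 ≤ 13 × 192.

61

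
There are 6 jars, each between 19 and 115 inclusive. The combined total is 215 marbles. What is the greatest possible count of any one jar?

115

To make one jar as large as possible, make the other 5 as small as possible.
The other 5 contribute at least 5 × 19 = 95, leaving at most 215 − 95 = 120.
But each jar is capped at 115, so the maximum is 115.
Achievable: one at 115 and the other 5 totalling 100, which fits since 5 × 19 ≤ 100 ≤ 5 × 115.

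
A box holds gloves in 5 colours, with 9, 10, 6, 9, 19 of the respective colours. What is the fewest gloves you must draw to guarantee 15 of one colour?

49

In the worst case you take as many as possible of each colour without reaching 15: 9 + 10 + 6 + 9 + 14 = 48.
The next one must give 15 of some colour, so 48 + 1 = 49.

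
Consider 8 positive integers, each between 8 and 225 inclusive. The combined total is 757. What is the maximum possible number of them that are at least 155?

Suppose k of them are at least 155. Those contribute at least 155 each and the other 8 − k at least 8 each.
So the total is at least 155k + 8(8 − k) = 64 + 147k. This must be ≤ 757, giving k ≤ 4.
k = 4 is achieved by 4 values at 155 and 4 at 8, total 652; add 105 to one value (staying below 155) to reach 757.

4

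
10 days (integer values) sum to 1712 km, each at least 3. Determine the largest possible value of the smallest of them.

The average is 1712/10 < 172, so some value is ≤ 171.
Equality holds with 8 values of 171 and 2 values of 172.

171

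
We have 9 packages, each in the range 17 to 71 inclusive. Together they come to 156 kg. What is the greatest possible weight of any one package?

To make one package as large as possible, make the other 8 as small as possible.
The other 8 contribute at least 8 × 17 = 136, leaving at most 156 − 136 = 20.
Since 20 ≤ 71, this is achievable: one at 20 and 8 at 17.

20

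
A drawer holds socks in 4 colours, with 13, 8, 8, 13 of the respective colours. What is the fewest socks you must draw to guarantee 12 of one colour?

In the worst case you take as many as possible of each colour without reaching 12: 11 + 8 + 8 + 11 = 38.
The next one must give 12 of some colour, so 38 + 1 = 39.

39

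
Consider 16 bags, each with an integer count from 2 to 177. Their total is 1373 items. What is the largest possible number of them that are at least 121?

If k of the values are ≥ 121, the total is ≥ 121k + 2(16 − k).
Setting 121k + 2(16 − k) ≤ 1373 gives 119k ≤ 1341, so k ≤ 11.
k = 11 is achieved by 11 values at 121 and 5 at 2, total 1341; add 32 to one value (staying below 121) to reach 1373.

11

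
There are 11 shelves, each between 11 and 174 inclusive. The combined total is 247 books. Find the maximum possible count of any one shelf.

137

Maximizing one value means minimizing the remaining 10.
The other 10 contribute at least 10 × 11 = 110, leaving at most 247 − 110 = 137.
Since 137 ≤ 174, this is achievable: one at 137 and 10 at 11.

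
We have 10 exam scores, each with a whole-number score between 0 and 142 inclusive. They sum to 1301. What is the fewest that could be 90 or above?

Each value short of 90 is at most 89, costing at least 142 − 89 = 53 against the maximum total of 1420.
We can afford to lose at most 1420 − 1301 = 119, so at most ⌊119/53⌋ = 2 fall short, and at least 8 are ≥ 90.
Exactly 8 works: 8 values at 142 and 2 at 89 total 1314; lower one of the high values by 13 (still ≥ 90) to hit 1301.

8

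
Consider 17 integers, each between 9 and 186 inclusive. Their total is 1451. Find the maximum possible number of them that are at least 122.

11

Suppose k of them are at least 122. Those contribute at least 122 each and the other 17 − k at least 9 each.
So the total is at least 122k + 9(17 − k) = 153 + 113k. This must be ≤ 1451, giving k ≤ 11.
k = 11 is achieved by 11 values at 122 and 6 at 9, total 1396; add 55 to one value (staying below 122) to reach 1451.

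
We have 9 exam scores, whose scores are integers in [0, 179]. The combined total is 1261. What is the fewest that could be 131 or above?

Suppose at most 9 − j of them reach 131; then j values are ≤ 130 and the rest ≤ 179.
The total is then ≤ 130·j + 179·(9 − j) = 1611 − 49j. For this to be ≥ 1261 we need j ≤ 7, so at least 9 − 7 = 2 must reach 131.
Exactly 2 works: 2 values at 179 and 7 at 130 total 1268; lower one of the high values by 7 (still ≥ 131) to hit 1261.

2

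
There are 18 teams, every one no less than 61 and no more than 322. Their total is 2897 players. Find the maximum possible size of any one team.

To make one team as large as possible, make the other 17 as small as possible.
The other 17 contribute at least 17 × 61 = 1037, leaving at most 2897 − 1037 = 1860.
But each team is capped at 322, so the maximum is 322.
Achievable: one at 322 and the other 17 totalling 2575, which fits since 17 × 61 ≤ 2575 ≤ 17 × 322.

322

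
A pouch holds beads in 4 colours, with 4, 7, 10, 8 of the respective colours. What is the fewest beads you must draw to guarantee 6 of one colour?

In the worst case you take as many as possible of each colour without reaching 6: 4 + 5 + 5 + 5 = 19.
The next one must give 6 of some colour, so 19 + 1 = 20.

20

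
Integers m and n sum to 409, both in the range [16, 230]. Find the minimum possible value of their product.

41170

For a fixed sum, mn is smallest when m and n are as far apart as possible.
The extreme feasible split is m = 179, n = 230, giving mn = 41170.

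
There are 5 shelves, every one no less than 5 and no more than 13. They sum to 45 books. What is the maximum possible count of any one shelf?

13

Maximizing one value means minimizing the remaining 4.
The other 4 contribute at least 4 × 5 = 20, leaving at most 45 − 20 = 25.
But each shelf is capped at 13, so the maximum is 13.
Achievable: one at 13 and the other 4 totalling 32, which fits since 4 × 5 ≤ 32 ≤ 4 × 13.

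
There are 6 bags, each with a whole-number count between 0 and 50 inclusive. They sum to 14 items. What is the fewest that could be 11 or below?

Each value above 11 is at least 12, contributing at least 12 − 0 = 12 above the floor 0.
The sum exceeds the floor total 0 by 14, so at most ⌊14/12⌋ = 1 exceed 11, and at least 5 are ≤ 11.
Exactly 5 works: 5 values at 0 and 1 at 12 total 12; raise one of the low values by 2 (still ≤ 11) to hit 14.

5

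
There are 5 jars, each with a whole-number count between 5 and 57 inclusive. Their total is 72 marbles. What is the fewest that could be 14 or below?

1

Let j be the number exceeding 14. Then the total is ≥ 15·j + 5·(5 − j) = 25 + 10j.
So 10j ≤ 47 and j ≤ 4; hence at least 5 − 4 = 1 are ≤ 14.
Exactly 1 works: 1 value at 5 and 4 at 15 total 65; raise one of the low values by 7 (still ≤ 14) to hit 72.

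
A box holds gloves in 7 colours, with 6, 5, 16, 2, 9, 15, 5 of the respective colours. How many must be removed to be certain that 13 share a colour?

In the worst case you take as many as possible of each colour without reaching 13: 6 + 5 + 12 + 2 + 9 + 12 + 5 = 51.
The next one must give 13 of some colour, so 51 + 1 = 52.

52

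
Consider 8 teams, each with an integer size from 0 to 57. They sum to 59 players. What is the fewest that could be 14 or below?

5

Each value above 14 is at least 15, contributing at least 15 − 0 = 15 above the floor 0.
The sum exceeds the floor total 0 by 59, so at most ⌊59/15⌋ = 3 exceed 14, and at least 5 are ≤ 14.
Exactly 5 works: 5 values at 0 and 3 at 15 total 45; raise one of the low values by 14 (still ≤ 14) to hit 59.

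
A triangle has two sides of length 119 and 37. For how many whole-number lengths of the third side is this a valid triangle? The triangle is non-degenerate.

The triangle inequality gives |119 − 37| < c < 119 + 37, i.e. 82 < c < 156.
So c can be any integer from 83 to 155: 73 values.

73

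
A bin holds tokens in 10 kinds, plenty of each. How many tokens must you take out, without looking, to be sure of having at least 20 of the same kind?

In the worst case you draw 19 of each of the 10 kinds: 10 × 19 = 190.
One more forces 20 of some kind, so 190 + 1 = 191.

191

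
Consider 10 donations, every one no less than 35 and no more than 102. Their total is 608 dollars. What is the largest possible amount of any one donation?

To make one donation as large as possible, make the other 9 as small as possible.
The other 9 contribute at least 9 × 35 = 315, leaving at most 608 − 315 = 293.
But each donation is capped at 102, so the maximum is 102.
Achievable: one at 102 and the other 9 totalling 506, which fits since 9 × 35 ≤ 506 ≤ 9 × 102.

102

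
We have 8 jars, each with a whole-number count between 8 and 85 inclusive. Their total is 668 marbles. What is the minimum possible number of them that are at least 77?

Suppose at most 8 − j of them reach 77; then j values are ≤ 76 and the rest ≤ 85.
The total is then ≤ 76·j + 85·(8 − j) = 680 − 9j. For this to be ≥ 668 we need j ≤ 1, so at least 8 − 1 = 7 must reach 77.
Exactly 7 works: 7 values at 85 and 1 at 76 total 671; lower one of the high values by 3 (still ≥ 77) to hit 668.

7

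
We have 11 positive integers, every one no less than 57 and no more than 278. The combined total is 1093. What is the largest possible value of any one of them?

Maximizing one value means minimizing the remaining 10.
The other 10 contribute at least 10 × 57 = 570, leaving at most 1093 − 570 = 523.
But each integer is capped at 278, so the maximum is 278.
Achievable: one at 278 and the other 10 totalling 815, which fits since 10 × 57 ≤ 815 ≤ 10 × 278.

278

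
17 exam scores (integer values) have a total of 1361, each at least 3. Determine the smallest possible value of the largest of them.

81

The 17 values sum to 1361, so their maximum is at least ⌈1361/17⌉ = 81.
Taking 16 copies of 80 and 1 copy of 81 gives exactly 1361, so 81 is attained.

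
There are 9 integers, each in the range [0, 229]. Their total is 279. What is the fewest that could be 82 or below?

6

Let j be the number exceeding 82. Then the total is ≥ 83·j + 0·(9 − j) = 0 + 83j.
So 83j ≤ 279 and j ≤ 3; hence at least 9 − 3 = 6 are ≤ 82.
Exactly 6 works: 6 values at 0 and 3 at 83 total 249; raise one of the low values by 30 (still ≤ 82) to hit 279.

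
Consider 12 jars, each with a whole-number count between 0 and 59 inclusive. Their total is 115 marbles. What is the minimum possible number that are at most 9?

Let j be the number exceeding 9. Then the total is ≥ 10·j + 0·(12 − j) = 0 + 10j.
So 10j ≤ 115 and j ≤ 11; hence at least 12 − 11 = 1 are ≤ 9.
Exactly 1 works: 1 value at 0 and 11 at 10 total 110; raise one of the low values by 5 (still ≤ 9) to hit 115.

1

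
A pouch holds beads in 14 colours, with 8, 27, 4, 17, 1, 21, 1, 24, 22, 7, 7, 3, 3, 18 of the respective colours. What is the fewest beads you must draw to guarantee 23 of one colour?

In the worst case you take as many as possible of each colour without reaching 23: 8 + 22 + 4 + 17 + 1 + 21 + 1 + 22 + 22 + 7 + 7 + 3 + 3 + 18 = 156.
The next one must give 23 of some colour, so 156 + 1 = 157.

157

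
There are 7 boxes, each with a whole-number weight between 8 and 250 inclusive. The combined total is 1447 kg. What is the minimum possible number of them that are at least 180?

If only k of them are at least 180, the other 7 − k are at most 179, so the total is at most k·250 + (7 − k)·179.
This must reach 1447, so k·250 + (7 − k)·179 ≥ 1447, giving k ≥ 3.
Exactly 3 works: 3 values at 250 and 4 at 179 total 1466; lower one of the high values by 19 (still ≥ 180) to hit 1447.

3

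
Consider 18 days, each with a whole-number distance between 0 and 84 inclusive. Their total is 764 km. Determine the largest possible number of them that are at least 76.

10

If k of the values are ≥ 76, the total is ≥ 76k + 0(18 − k).
Setting 76k + 0(18 − k) ≤ 764 gives 76k ≤ 764, so k ≤ 10.
k = 10 is achieved by 10 values at 76 and 8 at 0, total 760; add 4 to one value (staying below 76) to reach 764.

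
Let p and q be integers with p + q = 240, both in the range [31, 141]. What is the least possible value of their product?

13959

Since p + q is fixed, pushing one of them to its bound minimizes the product.
The extreme feasible split is p = 99, q = 141, giving pq = 13959.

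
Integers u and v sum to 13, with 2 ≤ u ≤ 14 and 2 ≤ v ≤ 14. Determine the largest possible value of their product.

With u + v fixed, uv peaks when the two are closest together.
Taking u = 6 and v = 7 (both in [2, 14]) gives uv = 42.

42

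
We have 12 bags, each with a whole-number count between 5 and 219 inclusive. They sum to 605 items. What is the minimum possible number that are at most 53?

1

Let j be the number exceeding 53. Then the total is ≥ 54·j + 5·(12 − j) = 60 + 49j.
So 49j ≤ 545 and j ≤ 11; hence at least 12 − 11 = 1 are ≤ 53.
Exactly 1 works: 1 value at 5 and 11 at 54 total 599; raise one of the low values by 6 (still ≤ 53) to hit 605.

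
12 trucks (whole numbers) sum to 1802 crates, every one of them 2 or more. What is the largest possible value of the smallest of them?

The 12 values sum to 1802, so their minimum is at most ⌊1802/12⌋ = 150.
Achievable: 10 of them at 150 and 2 at 151 total 1802.

150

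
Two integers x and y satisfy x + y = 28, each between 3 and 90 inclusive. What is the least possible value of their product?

xy = x(28 − x) is concave in x, so over [3, 25] it is minimized at an endpoint.
The extreme feasible split is x = 3, y = 25, giving xy = 75.

75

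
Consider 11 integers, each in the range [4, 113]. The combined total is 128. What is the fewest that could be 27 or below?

Each value above 27 is at least 28, contributing at least 28 − 4 = 24 above the floor 4.
The sum exceeds the floor total 44 by 84, so at most ⌊84/24⌋ = 3 exceed 27, and at least 8 are ≤ 27.
Exactly 8 works: 8 values at 4 and 3 at 28 total 116; raise one of the low values by 12 (still ≤ 27) to hit 128.

8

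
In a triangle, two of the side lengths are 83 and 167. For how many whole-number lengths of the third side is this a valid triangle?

165

The triangle inequality gives |83 − 167| < c < 83 + 167, i.e. 84 < c < 250.
So c can be any integer from 85 to 249: 165 values.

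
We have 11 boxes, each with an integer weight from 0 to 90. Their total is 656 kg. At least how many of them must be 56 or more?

2

Suppose at most 11 − j of them reach 56; then j values are ≤ 55 and the rest ≤ 90.
The total is then ≤ 55·j + 90·(11 − j) = 990 − 35j. For this to be ≥ 656 we need j ≤ 9, so at least 11 − 9 = 2 must reach 56.
Exactly 2 works: 2 values at 90 and 9 at 55 total 675; lower one of the high values by 19 (still ≥ 56) to hit 656.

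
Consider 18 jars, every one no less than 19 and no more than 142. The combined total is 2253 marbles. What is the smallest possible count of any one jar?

19

To make one jar as small as possible, make the other 17 as large as possible.
The other 17 can take up 17 × 142 = 2414 ≥ 2253 − 19, so one jar can sit at its floor of 19.
Achievable: one at 19 and the other 17 totalling 2234, which fits since 17 × 19 ≤ 2234 ≤ 17 × 142.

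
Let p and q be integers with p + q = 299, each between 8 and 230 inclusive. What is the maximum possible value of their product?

pq = p(299 − p) is maximized when p is as near 299/2 as the bounds allow.
Taking p = 149 and q = 150 (both in [8, 230]) gives pq = 22350.

22350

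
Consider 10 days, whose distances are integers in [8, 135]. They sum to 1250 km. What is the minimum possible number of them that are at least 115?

6

If only k of them are at least 115, the other 10 − k are at most 114, so the total is at most k·135 + (10 − k)·114.
This must reach 1250, so k·135 + (10 − k)·114 ≥ 1250, giving k ≥ 6.
Exactly 6 works: 6 values at 135 and 4 at 114 total 1266; lower one of the high values by 16 (still ≥ 115) to hit 1250.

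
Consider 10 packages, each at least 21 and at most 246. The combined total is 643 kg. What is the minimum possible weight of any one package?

Minimizing one value means maximizing the remaining 9.
The other 9 can take up 9 × 246 = 2214 ≥ 643 − 21, so one package can sit at its floor of 21.
Achievable: one at 21 and the other 9 totalling 622, which fits since 9 × 21 ≤ 622 ≤ 9 × 246.

21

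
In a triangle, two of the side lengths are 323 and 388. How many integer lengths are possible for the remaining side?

The triangle inequality gives |323 − 388| < c < 323 + 388, i.e. 65 < c < 711.
So c can be any integer from 66 to 710: 645 values.

645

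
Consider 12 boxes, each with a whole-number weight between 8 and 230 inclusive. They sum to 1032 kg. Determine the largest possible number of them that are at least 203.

4

With k values at 203 or above and the rest at least 8, the sum is at least 96 + 195k.
Since the sum is 1032, we need 195k ≤ 936, i.e. k ≤ 4.
k = 4 is achieved by 4 values at 203 and 8 at 8, total 876; add 156 to one value (staying below 203) to reach 1032.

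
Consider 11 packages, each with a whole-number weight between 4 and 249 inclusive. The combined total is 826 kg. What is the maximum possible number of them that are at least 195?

With k values at 195 or above and the rest at least 4, the sum is at least 44 + 191k.
Since the sum is 826, we need 191k ≤ 782, i.e. k ≤ 4.
k = 4 is achieved by 4 values at 195 and 7 at 4, total 808; add 18 to one value (staying below 195) to reach 826.

4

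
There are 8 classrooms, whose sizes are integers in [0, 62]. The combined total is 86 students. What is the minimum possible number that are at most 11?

Each value above 11 is at least 12, contributing at least 12 − 0 = 12 above the floor 0.
The sum exceeds the floor total 0 by 86, so at most ⌊86/12⌋ = 7 exceed 11, and at least 1 are ≤ 11.
Exactly 1 works: 1 value at 0 and 7 at 12 total 84; raise one of the low values by 2 (still ≤ 11) to hit 86.

1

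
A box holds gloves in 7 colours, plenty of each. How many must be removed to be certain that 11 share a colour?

71

In the worst case you draw 10 of each of the 7 colours: 7 × 10 = 70.
One more forces 11 of some colour, so 70 + 1 = 71.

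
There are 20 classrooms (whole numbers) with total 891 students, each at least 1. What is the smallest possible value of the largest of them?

45

The 20 values sum to 891, so their maximum is at least ⌈891/20⌉ = 45.
Equality holds with 11 values of 45 and 9 values of 44.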